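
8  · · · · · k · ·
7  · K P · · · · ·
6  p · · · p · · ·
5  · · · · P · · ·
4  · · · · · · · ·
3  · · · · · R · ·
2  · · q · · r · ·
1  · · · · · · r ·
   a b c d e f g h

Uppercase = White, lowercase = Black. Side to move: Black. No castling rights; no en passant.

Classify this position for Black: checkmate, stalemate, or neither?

Black to move; black king on f8.
In check: yes, from the white rook on f3.
King squares — e7: available; f7: attacked by Rf3; g7: available; e8: available; g8: available.
Legal moves for Black: Kg8, Ke8, Kg7, Ke7, Rxf3, Qf5.
Black is in check but has 6 legal moves → neither.

neither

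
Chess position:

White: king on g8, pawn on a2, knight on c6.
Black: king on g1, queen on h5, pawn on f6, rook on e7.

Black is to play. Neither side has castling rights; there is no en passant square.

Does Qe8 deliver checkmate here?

After Qe8: white king on g8; in check: yes, from the black queen on e8.
King squares — f7: attacked by Re7; g7: attacked by Re7; h7: attacked by Re7; f8: attacked by Qe8; h8: attacked by Qe8.
White has no legal moves → checkmate.

yes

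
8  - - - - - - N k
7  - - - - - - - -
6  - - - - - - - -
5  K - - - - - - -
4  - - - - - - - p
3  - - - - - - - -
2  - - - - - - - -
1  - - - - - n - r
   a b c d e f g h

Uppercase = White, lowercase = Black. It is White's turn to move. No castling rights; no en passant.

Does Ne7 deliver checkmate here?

After Ne7: black king on h8; in check: no.
Black is not in check, so this cannot be checkmate.

no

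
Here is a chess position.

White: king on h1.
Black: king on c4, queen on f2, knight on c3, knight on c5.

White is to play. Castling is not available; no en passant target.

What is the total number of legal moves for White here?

White to move; king on h1.
In check: no.
Legal moves: none.
Count: 0.

0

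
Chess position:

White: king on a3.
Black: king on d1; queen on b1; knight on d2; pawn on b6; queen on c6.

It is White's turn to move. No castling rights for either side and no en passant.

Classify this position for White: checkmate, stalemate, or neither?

White to move; white king on a3.
In check: no.
King squares — a2: attacked by Qb1; b2: attacked by Qb1; b3: attacked by Qb1; a4: attacked by Qc6; b4: attacked by Qb1.
Legal moves for White: none.
Not in check and no legal moves → stalemate.

stalemate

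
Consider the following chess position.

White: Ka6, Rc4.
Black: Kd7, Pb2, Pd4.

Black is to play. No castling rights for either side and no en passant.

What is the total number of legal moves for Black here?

Black to move; king on d7.
In check: no.
Legal moves: Ke8, Kd8, Ke7, Ke6, Kd6, d3, b1=Q, b1=R, b1=B, b1=N.
Count: 10.

10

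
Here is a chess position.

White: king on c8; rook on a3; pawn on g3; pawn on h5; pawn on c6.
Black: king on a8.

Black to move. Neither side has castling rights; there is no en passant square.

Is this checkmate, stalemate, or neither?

Black to move; black king on a8.
In check: yes, from the white rook on a3.
King squares — a7: attacked by Ra3; b7: attacked by Pc6; b8: attacked by Kc8.
Legal moves for Black: none.
In check with no legal moves → checkmate.

checkmate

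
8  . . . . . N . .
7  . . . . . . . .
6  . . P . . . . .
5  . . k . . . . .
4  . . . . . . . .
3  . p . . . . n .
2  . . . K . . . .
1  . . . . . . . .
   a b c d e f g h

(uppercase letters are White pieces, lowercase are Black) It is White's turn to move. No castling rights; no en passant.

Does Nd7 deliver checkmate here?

After Nd7: black king on c5; in check: yes, from the white knight on d7.
Black has 7 legal replies: Kd6, Kxc6, Kd5, Kb5, Kd4, Kc4, Kb4.
In check but a legal move exists → not checkmate.

no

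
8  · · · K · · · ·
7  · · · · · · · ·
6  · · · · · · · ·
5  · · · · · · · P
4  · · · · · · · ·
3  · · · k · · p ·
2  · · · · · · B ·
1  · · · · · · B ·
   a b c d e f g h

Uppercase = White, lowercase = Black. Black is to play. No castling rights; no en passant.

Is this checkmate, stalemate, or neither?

neither

Black to move; black king on d3.
In check: no.
Legal moves for Black: Kc4, Kc3, Ke2, Kd2, Kc2.
Black has 5 legal moves and is not in check → neither.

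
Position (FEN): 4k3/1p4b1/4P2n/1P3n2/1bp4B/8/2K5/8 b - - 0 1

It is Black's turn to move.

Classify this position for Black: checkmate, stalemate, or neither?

Black to move; black king on e8.
In check: no.
Legal moves for Black include: Kf8, Bh8, Bgf8, Bf6, Be5, Bd4, Bgc3, Bb2, Ba1, Ng8, Nf7, Ng4, Ne7, Nd6, Nxh4, Nd4+, Ng3, Ne3+, ... (list truncated; more exist).
Black has legal moves and is not in check → neither.

neither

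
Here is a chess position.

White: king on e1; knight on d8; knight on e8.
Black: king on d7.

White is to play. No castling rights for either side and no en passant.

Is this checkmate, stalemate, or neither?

White to move; white king on e1.
In check: no.
Legal moves for White: Ng7, Nc7, Nf6+, Nd6, Nf7, Nb7, Ne6, Nc6, Kf2, Ke2, Kd2, Kf1, Kd1.
White has 13 legal moves and is not in check → neither.

neither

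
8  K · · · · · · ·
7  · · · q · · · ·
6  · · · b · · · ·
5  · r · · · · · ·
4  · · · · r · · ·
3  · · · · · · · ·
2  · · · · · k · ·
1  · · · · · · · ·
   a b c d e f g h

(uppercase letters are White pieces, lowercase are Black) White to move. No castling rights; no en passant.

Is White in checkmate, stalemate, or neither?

White to move; white king on a8.
In check: no.
King squares — a7: attacked by Qd7; b7: attacked by Rb5; b8: attacked by Rb5.
Legal moves for White: none.
Not in check and no legal moves → stalemate.

stalemate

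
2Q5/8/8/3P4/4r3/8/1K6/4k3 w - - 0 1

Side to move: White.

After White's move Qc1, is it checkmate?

no

After Qc1: black king on e1; in check: yes, from the white queen on c1.
Black has 2 legal replies: Kf2, Ke2.
In check but a legal move exists → not checkmate.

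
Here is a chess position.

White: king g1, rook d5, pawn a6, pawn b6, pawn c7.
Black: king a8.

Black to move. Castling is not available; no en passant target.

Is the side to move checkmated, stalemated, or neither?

stalemate

Black to move; black king on a8.
In check: no.
King squares — a7: attacked by Pb6; b7: attacked by Pa6; b8: attacked by Pc7.
Legal moves for Black: none.
Not in check and no legal moves → stalemate.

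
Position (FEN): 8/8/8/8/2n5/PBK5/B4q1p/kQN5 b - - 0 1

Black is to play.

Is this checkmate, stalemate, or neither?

Black to move; black king on a1.
In check: yes, from the white queen on b1.
King squares — b1: attacked by Ba2; a2: attacked by Qb1; b2: attacked by Qb1.
Legal moves for Black: none.
In check with no legal moves → checkmate.

checkmate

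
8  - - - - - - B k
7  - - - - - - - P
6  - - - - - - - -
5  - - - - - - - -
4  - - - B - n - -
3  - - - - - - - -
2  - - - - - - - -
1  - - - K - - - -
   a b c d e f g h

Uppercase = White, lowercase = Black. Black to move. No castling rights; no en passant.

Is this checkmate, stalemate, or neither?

Black to move; black king on h8.
In check: yes, from the white bishop on d4.
King squares — g7: attacked by Bd4; h7: attacked by Bg8; g8: attacked by Ph7.
Legal moves for Black: none.
In check with no legal moves → checkmate.

checkmate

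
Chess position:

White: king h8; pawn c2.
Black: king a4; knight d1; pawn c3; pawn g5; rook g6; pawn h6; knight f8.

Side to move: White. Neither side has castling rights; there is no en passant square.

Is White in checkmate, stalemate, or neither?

stalemate

White to move; white king on h8.
In check: no.
King squares — g7: attacked by Rg6; h7: attacked by Nf8; g8: attacked by Rg6.
Legal moves for White: none.
Not in check and no legal moves → stalemate.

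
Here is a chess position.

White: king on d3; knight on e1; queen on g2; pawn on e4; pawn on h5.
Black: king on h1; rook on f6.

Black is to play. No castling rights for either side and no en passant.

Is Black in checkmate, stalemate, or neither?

checkmate

Black to move; black king on h1.
In check: yes, from the white queen on g2.
King squares — g1: attacked by Qg2; g2: attacked by Ne1; h2: attacked by Qg2.
Legal moves for Black: none.
In check with no legal moves → checkmate.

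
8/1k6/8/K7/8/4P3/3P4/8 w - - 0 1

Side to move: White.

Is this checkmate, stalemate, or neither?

White to move; white king on a5.
In check: no.
Legal moves for White: Kb5, Kb4, Ka4, e4, d3, d4.
White has 6 legal moves and is not in check → neither.

neither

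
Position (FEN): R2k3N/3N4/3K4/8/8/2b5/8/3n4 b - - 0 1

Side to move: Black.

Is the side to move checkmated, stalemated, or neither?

Black to move; black king on d8.
In check: yes, from the white rook on a8.
King squares — c7: attacked by Kd6; d7: attacked by Kd6; e7: attacked by Kd6; c8: attacked by Ra8; e8: attacked by Ra8.
Legal moves for Black: none.
In check with no legal moves → checkmate.

checkmate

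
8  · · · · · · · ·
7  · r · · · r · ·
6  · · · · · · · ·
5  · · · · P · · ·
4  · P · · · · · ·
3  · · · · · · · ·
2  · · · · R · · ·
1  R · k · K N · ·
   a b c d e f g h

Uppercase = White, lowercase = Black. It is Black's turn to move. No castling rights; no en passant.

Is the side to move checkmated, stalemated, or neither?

Black to move; black king on c1.
In check: yes, from the white rook on a1.
King squares — b1: attacked by Ra1; d1: attacked by Ra1; b2: attacked by Re2; c2: attacked by Re2; d2: attacked by Ke1.
Legal moves for Black: none.
In check with no legal moves → checkmate.

checkmate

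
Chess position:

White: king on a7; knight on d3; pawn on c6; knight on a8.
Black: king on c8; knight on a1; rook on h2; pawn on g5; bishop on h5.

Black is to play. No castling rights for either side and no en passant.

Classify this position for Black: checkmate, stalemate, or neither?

neither

Black to move; black king on c8.
In check: no.
Legal moves for Black include: Kd8, Be8, Bf7, Bg6, Bg4, Bf3, Be2, Bd1, Rh4, Rh3, Rg2, Rf2, Re2, Rd2, Rc2, Rb2, Ra2+, Rh1, ... (list truncated; more exist).
Black has legal moves and is not in check → neither.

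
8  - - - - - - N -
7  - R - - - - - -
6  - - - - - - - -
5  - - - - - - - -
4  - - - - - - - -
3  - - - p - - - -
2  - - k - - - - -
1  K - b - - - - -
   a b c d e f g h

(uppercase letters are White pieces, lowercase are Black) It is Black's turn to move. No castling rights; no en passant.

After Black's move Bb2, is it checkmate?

After Bb2: white king on a1; in check: yes, from the black bishop on b2.
White has 2 legal replies: Ka2, Rxb2+.
In check but a legal move exists → not checkmate.

no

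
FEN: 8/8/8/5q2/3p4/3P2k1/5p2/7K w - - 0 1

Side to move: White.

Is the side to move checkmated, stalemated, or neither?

stalemate

White to move; white king on h1.
In check: no.
King squares — g1: attacked by Pf2; g2: attacked by Kg3; h2: attacked by Kg3.
Legal moves for White: none.
Not in check and no legal moves → stalemate.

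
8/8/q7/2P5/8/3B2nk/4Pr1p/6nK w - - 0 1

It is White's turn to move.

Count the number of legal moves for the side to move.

0

White to move; king on h1.
In check: yes, from the black knight on g3.
Legal moves: none.
Count: 0.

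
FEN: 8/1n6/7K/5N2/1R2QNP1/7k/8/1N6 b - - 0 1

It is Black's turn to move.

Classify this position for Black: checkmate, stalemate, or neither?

neither

Black to move; black king on h3.
In check: yes, from the white knight on f4.
Legal moves for Black: Kxg4, Kh2.
Black is in check but has 2 legal moves → neither.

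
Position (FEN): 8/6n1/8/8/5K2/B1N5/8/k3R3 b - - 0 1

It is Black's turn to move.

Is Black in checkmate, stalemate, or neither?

Black to move; black king on a1.
In check: yes, from the white rook on e1.
King squares — b1: attacked by Re1; a2: attacked by Nc3; b2: attacked by Ba3.
Legal moves for Black: none.
In check with no legal moves → checkmate.

checkmate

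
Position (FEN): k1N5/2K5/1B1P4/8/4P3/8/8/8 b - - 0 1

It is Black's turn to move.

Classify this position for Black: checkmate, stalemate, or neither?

Black to move; black king on a8.
In check: no.
King squares — a7: attacked by Bb6; b7: attacked by Kc7; b8: attacked by Kc7.
Legal moves for Black: none.
Not in check and no legal moves → stalemate.

stalemate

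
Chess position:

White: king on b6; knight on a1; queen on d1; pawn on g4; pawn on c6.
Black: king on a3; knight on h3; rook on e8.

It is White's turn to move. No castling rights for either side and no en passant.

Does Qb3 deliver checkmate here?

After Qb3: black king on a3; in check: yes, from the white queen on b3.
King squares — a2: attacked by Qb3; b2: attacked by Qb3; b3: attacked by Na1; a4: attacked by Qb3; b4: attacked by Qb3.
Black has no legal moves → checkmate.

yes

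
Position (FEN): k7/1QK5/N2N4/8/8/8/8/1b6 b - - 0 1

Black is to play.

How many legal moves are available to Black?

Black to move; king on a8.
In check: yes, from the white queen on b7.
Legal moves: none.
Count: 0.

0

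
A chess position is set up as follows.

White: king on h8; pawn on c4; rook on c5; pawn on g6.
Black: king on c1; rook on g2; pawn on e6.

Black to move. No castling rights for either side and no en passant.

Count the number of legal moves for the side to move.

18

Black to move; king on c1.
In check: no.
Legal moves: Rxg6, Rg5, Rg4, Rg3, Rh2+, Rf2, Re2, Rd2, Rc2, Rb2, Ra2, Rg1, Kd2, Kc2, Kb2, Kd1, Kb1, e5.
Count: 18.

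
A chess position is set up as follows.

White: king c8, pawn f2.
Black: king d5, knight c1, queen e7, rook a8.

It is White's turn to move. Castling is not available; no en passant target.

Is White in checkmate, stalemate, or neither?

White to move; white king on c8.
In check: yes, from the black rook on a8.
King squares — b7: attacked by Qe7; c7: attacked by Qe7; d7: attacked by Qe7; b8: attacked by Ra8; d8: attacked by Qe7.
Legal moves for White: none.
In check with no legal moves → checkmate.

checkmate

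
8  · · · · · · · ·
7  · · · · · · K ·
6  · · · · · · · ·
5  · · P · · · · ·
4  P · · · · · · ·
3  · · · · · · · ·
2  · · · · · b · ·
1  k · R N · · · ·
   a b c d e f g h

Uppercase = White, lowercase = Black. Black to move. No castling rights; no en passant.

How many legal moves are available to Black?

1

Black to move; king on a1.
In check: yes, from the white rook on c1.
Legal moves: Ka2.
Count: 1.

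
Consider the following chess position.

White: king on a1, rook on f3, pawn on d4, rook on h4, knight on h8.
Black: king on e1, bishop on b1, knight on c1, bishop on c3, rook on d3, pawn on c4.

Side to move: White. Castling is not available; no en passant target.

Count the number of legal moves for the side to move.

White to move; king on a1.
In check: yes, from the black bishop on c3.
Legal moves: Kxb1.
Count: 1.

1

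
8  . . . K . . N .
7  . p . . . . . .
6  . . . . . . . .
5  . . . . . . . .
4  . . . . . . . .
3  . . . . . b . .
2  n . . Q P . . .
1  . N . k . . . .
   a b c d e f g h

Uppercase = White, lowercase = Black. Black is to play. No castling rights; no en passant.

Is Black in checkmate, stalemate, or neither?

Black to move; black king on d1.
In check: yes, from the white queen on d2.
King squares — c1: attacked by Qd2; e1: attacked by Qd2; c2: attacked by Qd2; d2: attacked by Nb1; e2: attacked by Qd2.
Legal moves for Black: none.
In check with no legal moves → checkmate.

checkmate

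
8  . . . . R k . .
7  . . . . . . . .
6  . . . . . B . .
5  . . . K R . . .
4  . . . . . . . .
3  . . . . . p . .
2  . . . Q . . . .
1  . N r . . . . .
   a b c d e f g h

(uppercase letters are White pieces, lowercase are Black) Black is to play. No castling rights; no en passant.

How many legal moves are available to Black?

Black to move; king on f8.
In check: yes, from the white rook on e8.
Legal moves: Kf7.
Count: 1.

1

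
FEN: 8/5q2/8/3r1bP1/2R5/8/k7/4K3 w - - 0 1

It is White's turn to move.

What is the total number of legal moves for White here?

White to move; king on e1.
In check: no.
Legal moves: Rc8, Rc7, Rc6, Rc5, Rh4, Rg4, Rf4, Re4, Rd4, Rb4, Ra4+, Rc3, Rc2+, Rc1, Kf2, Ke2, Kf1, g6.
Count: 18.

18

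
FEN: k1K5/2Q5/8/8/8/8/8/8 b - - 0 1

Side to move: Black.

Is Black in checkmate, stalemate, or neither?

Black to move; black king on a8.
In check: no.
King squares — a7: attacked by Qc7; b7: attacked by Qc7; b8: attacked by Qc7.
Legal moves for Black: none.
Not in check and no legal moves → stalemate.

stalemate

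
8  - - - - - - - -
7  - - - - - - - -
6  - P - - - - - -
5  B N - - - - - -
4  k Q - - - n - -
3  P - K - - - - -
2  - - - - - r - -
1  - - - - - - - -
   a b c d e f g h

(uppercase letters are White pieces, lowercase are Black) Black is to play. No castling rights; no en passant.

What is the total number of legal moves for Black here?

Black to move; king on a4.
In check: yes, from the white queen on b4.
Legal moves: none.
Count: 0.

0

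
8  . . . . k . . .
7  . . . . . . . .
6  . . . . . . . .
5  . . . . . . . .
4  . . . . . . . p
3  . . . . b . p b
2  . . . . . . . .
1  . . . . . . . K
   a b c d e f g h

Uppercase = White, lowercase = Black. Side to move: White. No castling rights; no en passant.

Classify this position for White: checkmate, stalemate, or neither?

White to move; white king on h1.
In check: no.
King squares — g1: attacked by Be3; g2: attacked by Bh3; h2: attacked by Pg3.
Legal moves for White: none.
Not in check and no legal moves → stalemate.

stalemate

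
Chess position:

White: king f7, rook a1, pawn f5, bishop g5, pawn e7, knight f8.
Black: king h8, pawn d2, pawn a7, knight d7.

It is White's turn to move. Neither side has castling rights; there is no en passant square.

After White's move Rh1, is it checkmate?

After Rh1: black king on h8; in check: yes, from the white rook on h1.
King squares — g7: attacked by Kf7; h7: attacked by Rh1; g8: attacked by Kf7.
Black has no legal moves → checkmate.

yes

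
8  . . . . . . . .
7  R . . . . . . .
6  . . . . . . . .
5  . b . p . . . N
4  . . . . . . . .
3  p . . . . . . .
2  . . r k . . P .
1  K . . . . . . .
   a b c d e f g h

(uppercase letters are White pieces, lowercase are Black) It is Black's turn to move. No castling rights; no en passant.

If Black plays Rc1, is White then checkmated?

After Rc1: white king on a1; in check: yes, from the black rook on c1.
White has 1 legal reply: Ka2.
In check but a legal move exists → not checkmate.

no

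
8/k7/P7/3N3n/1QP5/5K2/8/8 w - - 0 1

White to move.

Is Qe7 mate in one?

After Qe7: black king on a7; in check: yes, from the white queen on e7.
Black has 3 legal replies: Kb8, Ka8, Kxa6.
In check but a legal move exists → not checkmate.

no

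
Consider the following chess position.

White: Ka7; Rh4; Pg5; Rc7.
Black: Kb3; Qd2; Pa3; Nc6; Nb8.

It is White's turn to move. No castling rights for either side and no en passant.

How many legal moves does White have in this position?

White to move; king on a7.
In check: yes, from the black knight on c6.
Legal moves: Ka8, Kb7, Kb6, Rxc6.
Count: 4.

4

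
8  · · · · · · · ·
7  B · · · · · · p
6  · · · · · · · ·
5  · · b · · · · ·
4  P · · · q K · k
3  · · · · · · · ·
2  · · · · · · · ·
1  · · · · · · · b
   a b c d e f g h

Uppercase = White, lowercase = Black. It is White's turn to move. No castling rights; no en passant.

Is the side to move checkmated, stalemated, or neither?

White to move; white king on f4.
In check: yes, from the black queen on e4.
King squares — e3: attacked by Qe4; f3: attacked by Bh1; g3: attacked by Kh4; e4: attacked by Bh1; g4: attacked by Qe4; e5: attacked by Qe4; f5: attacked by Qe4; g5: attacked by Kh4.
Legal moves for White: none.
In check with no legal moves → checkmate.

checkmate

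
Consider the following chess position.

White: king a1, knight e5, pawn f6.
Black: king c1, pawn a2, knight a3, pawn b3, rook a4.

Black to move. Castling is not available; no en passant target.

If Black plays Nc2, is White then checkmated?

yes

After Nc2: white king on a1; in check: yes, from the black knight on c2.
King squares — b1: attacked by Kc1; a2: attacked by Pb3; b2: attacked by Kc1.
White has no legal moves → checkmate.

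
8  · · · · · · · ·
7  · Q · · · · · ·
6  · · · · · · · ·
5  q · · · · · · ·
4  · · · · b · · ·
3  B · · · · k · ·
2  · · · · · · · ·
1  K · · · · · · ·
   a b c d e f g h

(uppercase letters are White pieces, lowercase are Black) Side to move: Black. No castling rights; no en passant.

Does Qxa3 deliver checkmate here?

After Qxa3: white king on a1; in check: yes, from the black queen on a3.
King squares — b1: attacked by Be4; a2: attacked by Qa3; b2: attacked by Qa3.
White has no legal moves → checkmate.

yes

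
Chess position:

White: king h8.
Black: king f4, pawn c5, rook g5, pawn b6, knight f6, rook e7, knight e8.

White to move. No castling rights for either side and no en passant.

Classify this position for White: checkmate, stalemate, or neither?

stalemate

White to move; white king on h8.
In check: no.
King squares — g7: attacked by Rg5; h7: attacked by Nf6; g8: attacked by Rg5.
Legal moves for White: none.
Not in check and no legal moves → stalemate.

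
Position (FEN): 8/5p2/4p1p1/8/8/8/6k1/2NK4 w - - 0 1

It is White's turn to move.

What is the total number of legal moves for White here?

White to move; king on d1.
In check: no.
Legal moves: Ke2, Kd2, Kc2, Ke1, Nd3, Nb3, Ne2, Na2.
Count: 8.

8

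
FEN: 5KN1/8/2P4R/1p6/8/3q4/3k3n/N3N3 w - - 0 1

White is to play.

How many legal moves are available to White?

23

White to move; king on f8.
In check: no.
Legal moves: Ne7, Nf6, Ke8, Kg7, Kf7, Ke7, Rh8, Rh7, Rg6, Rf6, Re6, Rd6, Rh5, Rh4, Rh3, Rxh2+, Nf3+, Nxd3, Ng2, Nec2, Nb3+, Nac2, c7.
Count: 23.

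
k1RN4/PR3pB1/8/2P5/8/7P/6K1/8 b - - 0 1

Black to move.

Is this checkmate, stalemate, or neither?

checkmate

Black to move; black king on a8.
In check: yes, from the white rook on c8.
King squares — a7: attacked by Rb7; b7: attacked by Nd8; b8: attacked by Pa7.
Legal moves for Black: none.
In check with no legal moves → checkmate.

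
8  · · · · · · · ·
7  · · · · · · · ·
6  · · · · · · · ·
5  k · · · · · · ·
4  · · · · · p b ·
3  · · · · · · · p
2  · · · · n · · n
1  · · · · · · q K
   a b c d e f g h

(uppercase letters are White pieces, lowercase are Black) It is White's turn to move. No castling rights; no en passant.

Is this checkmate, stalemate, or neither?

checkmate

White to move; white king on h1.
In check: yes, from the black queen on g1.
King squares — g1: attacked by Ne2; g2: attacked by Qg1; h2: attacked by Qg1.
Legal moves for White: none.
In check with no legal moves → checkmate.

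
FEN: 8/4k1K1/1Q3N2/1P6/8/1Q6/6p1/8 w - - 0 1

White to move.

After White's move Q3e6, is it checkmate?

yes

After Q3e6: black king on e7; in check: yes, from the white queen on e6.
King squares — d6: attacked by Qb6; e6: attacked by Qb6; f6: attacked by Qe6; d7: attacked by Qe6; f7: attacked by Qe6; d8: attacked by Qb6; e8: attacked by Qe6; f8: attacked by Kg7.
Black has no legal moves → checkmate.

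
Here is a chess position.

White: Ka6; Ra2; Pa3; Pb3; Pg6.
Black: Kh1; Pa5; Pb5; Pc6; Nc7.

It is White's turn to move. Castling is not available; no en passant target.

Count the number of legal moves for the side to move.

4

White to move; king on a6.
In check: yes, from the black knight on c7.
Legal moves: Kb7, Ka7, Kb6, Kxa5.
Count: 4.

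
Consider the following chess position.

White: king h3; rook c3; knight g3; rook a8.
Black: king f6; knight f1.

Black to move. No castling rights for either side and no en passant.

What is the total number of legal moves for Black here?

Black to move; king on f6.
In check: no.
Legal moves: Kg7, Kf7, Ke7, Kg6, Ke6, Kg5, Ke5, Nxg3, Ne3, Nh2, Nd2.
Count: 11.

11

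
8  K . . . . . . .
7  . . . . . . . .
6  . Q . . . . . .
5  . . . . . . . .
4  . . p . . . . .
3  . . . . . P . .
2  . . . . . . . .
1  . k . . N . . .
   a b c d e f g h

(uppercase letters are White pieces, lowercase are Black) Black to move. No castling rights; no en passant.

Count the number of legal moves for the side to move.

Black to move; king on b1.
In check: yes, from the white queen on b6.
Legal moves: Ka2, Kc1, Ka1.
Count: 3.

3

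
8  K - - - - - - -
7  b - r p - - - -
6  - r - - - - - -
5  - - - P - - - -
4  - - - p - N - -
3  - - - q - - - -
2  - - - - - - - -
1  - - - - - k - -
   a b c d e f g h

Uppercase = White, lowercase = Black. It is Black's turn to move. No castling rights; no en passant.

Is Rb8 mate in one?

yes

After Rb8: white king on a8; in check: yes, from the black rook on b8.
King squares — a7: attacked by Rc7; b7: attacked by Rc7; b8: attacked by Ba7.
White has no legal moves → checkmate.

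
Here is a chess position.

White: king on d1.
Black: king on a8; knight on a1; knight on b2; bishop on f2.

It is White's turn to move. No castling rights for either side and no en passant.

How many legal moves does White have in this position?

White to move; king on d1.
In check: yes, from the black knight on b2.
Legal moves: Ke2, Kd2, Kc1.
Count: 3.

3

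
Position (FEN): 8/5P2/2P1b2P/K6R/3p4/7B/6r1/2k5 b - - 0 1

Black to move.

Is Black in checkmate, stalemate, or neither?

Black to move; black king on c1.
In check: no.
Legal moves for Black include: Bc8, Bxf7, Bd7, Bf5, Bd5, Bg4, Bc4, Bxh3, Bb3, Ba2, Rg8, Rg7, Rg6, Rg5+, Rg4, Rg3, Rh2, Rf2, ... (list truncated; more exist).
Black has legal moves and is not in check → neither.

neither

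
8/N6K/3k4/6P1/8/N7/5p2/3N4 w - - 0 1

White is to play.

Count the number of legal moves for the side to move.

17

White to move; king on h7.
In check: no.
Legal moves: Kh8, Kg8, Kg7, Kh6, Kg6, Nc8+, Nc6, N7b5+, N3b5+, Nc4+, Nc2, Nb1, Ne3, Nc3, Nxf2, Nb2, g6.
Count: 17.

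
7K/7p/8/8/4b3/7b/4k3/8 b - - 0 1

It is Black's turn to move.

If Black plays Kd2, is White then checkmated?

no

After Kd2: white king on h8; in check: no.
White is not in check, so this cannot be checkmate.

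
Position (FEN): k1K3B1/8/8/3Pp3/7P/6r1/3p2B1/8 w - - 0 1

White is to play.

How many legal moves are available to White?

White to move; king on c8.
In check: no.
Legal moves: Bh7, Bf7, Be6, Kd8, Kd7, Kc7, Be4, Bh3, Bf3, Bh1, Bf1, d6+, h5.
Count: 13.

13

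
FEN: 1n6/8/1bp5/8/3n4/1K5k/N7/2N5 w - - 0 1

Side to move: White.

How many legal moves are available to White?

White to move; king on b3.
In check: yes, from the black knight on d4.
Legal moves: Kc4, Kb4, Ka4, Kc3, Ka3, Kb2.
Count: 6.

6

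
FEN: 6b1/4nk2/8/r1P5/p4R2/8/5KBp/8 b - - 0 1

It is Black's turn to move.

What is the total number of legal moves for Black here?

Black to move; king on f7.
In check: yes, from the white rook on f4.
Legal moves: Ke8, Kg7, Kg6, Ke6, Nf5.
Count: 5.

5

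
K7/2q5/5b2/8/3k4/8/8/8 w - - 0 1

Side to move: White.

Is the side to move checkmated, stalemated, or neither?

White to move; white king on a8.
In check: no.
King squares — a7: attacked by Qc7; b7: attacked by Qc7; b8: attacked by Qc7.
Legal moves for White: none.
Not in check and no legal moves → stalemate.

stalemate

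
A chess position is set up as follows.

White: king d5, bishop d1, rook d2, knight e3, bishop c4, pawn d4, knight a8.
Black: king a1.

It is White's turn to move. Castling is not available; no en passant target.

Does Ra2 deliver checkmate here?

no

After Ra2: black king on a1; in check: yes, from the white rook on a2.
Black has 1 legal reply: Kb1.
In check but a legal move exists → not checkmate.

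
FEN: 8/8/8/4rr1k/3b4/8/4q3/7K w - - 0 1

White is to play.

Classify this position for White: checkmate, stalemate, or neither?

White to move; white king on h1.
In check: no.
King squares — g1: attacked by Bd4; g2: attacked by Qe2; h2: attacked by Qe2.
Legal moves for White: none.
Not in check and no legal moves → stalemate.

stalemate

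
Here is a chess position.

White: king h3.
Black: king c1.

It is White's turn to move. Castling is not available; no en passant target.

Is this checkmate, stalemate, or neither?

neither

White to move; white king on h3.
In check: no.
Legal moves for White: Kh4, Kg4, Kg3, Kh2, Kg2.
White has 5 legal moves and is not in check → neither.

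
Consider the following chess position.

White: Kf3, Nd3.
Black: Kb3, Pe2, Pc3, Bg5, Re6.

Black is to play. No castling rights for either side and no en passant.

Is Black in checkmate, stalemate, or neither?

Black to move; black king on b3.
In check: no.
Legal moves for Black include: Re8, Re7, Rh6, Rg6, Rf6+, Rd6, Rc6, Rb6, Ra6, Re5, Re4, Re3+, Bd8, Be7, Bh6, Bf6, Bh4, Bf4, ... (list truncated; more exist).
Black has legal moves and is not in check → neither.

neither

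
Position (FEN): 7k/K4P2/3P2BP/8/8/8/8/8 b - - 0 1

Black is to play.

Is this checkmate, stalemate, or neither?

Black to move; black king on h8.
In check: no.
King squares — g7: attacked by Ph6; h7: attacked by Bg6; g8: attacked by Pf7.
Legal moves for Black: none.
Not in check and no legal moves → stalemate.

stalemate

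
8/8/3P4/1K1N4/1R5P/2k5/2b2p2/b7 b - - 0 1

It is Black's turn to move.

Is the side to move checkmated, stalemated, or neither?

neither

Black to move; black king on c3.
In check: yes, from the white knight on d5.
Legal moves for Black: Kd3, Kd2.
Black is in check but has 2 legal moves → neither.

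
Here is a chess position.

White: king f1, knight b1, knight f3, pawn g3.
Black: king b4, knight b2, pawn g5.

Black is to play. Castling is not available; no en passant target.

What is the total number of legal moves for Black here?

Black to move; king on b4.
In check: no.
Legal moves: Kc5, Kb5, Ka5, Kc4, Ka4, Kb3, Nc4, Na4, Nd3, Nd1, g4.
Count: 11.

11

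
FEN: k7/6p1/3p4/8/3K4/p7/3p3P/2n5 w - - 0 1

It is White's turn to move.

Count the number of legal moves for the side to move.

7

White to move; king on d4.
In check: no.
Legal moves: Kd5, Ke4, Kc4, Ke3, Kc3, h3, h4.
Count: 7.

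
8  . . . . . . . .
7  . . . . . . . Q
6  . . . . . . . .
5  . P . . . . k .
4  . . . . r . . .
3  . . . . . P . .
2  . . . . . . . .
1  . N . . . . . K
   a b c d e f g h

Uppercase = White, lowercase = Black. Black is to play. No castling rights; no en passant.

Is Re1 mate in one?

no

After Re1: white king on h1; in check: yes, from the black rook on e1.
White has 2 legal replies: Kh2, Kg2.
In check but a legal move exists → not checkmate.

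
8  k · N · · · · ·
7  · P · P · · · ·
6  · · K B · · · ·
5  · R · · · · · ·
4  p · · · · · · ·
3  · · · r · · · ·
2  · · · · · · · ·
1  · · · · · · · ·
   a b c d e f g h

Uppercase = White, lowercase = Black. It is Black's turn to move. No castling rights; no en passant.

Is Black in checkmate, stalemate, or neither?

Black to move; black king on a8.
In check: yes, from the white pawn on b7.
King squares — a7: attacked by Nc8; b7: attacked by Rb5; b8: attacked by Bd6.
Legal moves for Black: none.
In check with no legal moves → checkmate.

checkmate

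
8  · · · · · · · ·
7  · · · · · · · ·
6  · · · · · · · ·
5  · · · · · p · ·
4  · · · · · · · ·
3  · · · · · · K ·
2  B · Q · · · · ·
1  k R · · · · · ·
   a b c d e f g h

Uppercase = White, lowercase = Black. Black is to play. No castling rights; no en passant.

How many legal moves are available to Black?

Black to move; king on a1.
In check: yes, from the white rook on b1.
Legal moves: none.
Count: 0.

0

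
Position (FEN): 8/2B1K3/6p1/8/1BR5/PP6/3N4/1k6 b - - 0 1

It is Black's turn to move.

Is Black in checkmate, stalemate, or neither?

Black to move; black king on b1.
In check: yes, from the white knight on d2.
Legal moves for Black: Kb2, Ka2, Ka1.
Black is in check but has 3 legal moves → neither.

neither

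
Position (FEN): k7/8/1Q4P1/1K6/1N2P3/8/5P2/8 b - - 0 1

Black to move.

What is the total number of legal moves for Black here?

Black to move; king on a8.
In check: no.
Legal moves: none.
Count: 0.

0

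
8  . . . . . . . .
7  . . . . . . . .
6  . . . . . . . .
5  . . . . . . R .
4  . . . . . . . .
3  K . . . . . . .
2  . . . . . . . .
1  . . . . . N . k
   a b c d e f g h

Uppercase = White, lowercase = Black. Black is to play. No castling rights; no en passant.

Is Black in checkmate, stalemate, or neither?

Black to move; black king on h1.
In check: no.
King squares — g1: attacked by Rg5; g2: attacked by Rg5; h2: attacked by Nf1.
Legal moves for Black: none.
Not in check and no legal moves → stalemate.

stalemate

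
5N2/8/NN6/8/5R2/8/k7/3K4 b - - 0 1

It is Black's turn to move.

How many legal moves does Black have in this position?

Black to move; king on a2.
In check: no.
Legal moves: Kb3, Ka3, Kb2, Kb1, Ka1.
Count: 5.

5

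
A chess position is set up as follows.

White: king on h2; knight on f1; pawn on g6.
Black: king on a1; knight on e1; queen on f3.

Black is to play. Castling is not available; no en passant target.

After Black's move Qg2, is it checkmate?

yes

After Qg2: white king on h2; in check: yes, from the black queen on g2.
King squares — g1: attacked by Qg2; h1: attacked by Qg2; g2: attacked by Ne1; g3: attacked by Qg2; h3: attacked by Qg2.
White has no legal moves → checkmate.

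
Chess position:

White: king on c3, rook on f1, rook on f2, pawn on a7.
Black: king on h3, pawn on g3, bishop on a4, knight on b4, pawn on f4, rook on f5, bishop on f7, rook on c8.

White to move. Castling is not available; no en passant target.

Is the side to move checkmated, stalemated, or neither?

White to move; white king on c3.
In check: yes, from the black rook on c8.
King squares — b2: available; c2: attacked by Ba4; d2: available; b3: attacked by Ba4; d3: attacked by Nb4; b4: available; c4: attacked by Bf7; d4: available.
Legal moves for White: Kd4, Kxb4, Kd2, Kb2.
White is in check but has 4 legal moves → neither.

neither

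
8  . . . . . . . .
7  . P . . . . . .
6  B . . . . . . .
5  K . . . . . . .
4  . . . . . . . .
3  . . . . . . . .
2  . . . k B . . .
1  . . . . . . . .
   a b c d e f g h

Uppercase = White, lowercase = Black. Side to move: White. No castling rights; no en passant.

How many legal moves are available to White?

19

White to move; king on a5.
In check: no.
Legal moves: Bab5, Bac4, Bad3, Kb6, Kb5, Kb4, Ka4, Bh5, Beb5, Bg4, Bec4, Bf3, Bed3, Bf1, Bd1, b8=Q, b8=R, b8=B, b8=N.
Count: 19.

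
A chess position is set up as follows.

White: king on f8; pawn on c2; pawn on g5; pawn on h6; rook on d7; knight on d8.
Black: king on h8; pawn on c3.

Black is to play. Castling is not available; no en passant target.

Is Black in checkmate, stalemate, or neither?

stalemate

Black to move; black king on h8.
In check: no.
King squares — g7: attacked by Ph6; h7: attacked by Rd7; g8: attacked by Kf8.
Legal moves for Black: none.
Not in check and no legal moves → stalemate.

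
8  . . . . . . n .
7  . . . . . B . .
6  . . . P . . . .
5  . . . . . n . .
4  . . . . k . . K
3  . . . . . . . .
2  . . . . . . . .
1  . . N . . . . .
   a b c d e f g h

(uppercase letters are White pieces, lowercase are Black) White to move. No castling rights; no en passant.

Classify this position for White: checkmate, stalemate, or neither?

neither

White to move; white king on h4.
In check: yes, from the black knight on f5.
King squares — g3: attacked by Nf5; h3: available; g4: available; g5: available; h5: available.
Legal moves for White: Kh5, Kg5, Kg4, Kh3.
White is in check but has 4 legal moves → neither.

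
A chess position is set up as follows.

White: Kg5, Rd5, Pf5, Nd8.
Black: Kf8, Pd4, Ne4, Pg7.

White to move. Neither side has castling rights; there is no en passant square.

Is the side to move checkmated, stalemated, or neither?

White to move; white king on g5.
In check: yes, from the black knight on e4.
Legal moves for White: Kg6, Kh5, Kh4, Kg4, Kf4.
White is in check but has 5 legal moves → neither.

neither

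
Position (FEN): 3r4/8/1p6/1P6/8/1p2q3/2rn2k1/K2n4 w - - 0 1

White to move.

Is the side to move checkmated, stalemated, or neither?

White to move; white king on a1.
In check: no.
King squares — b1: attacked by Nd2; a2: attacked by Rc2; b2: attacked by Nd1.
Legal moves for White: none.
Not in check and no legal moves → stalemate.

stalemate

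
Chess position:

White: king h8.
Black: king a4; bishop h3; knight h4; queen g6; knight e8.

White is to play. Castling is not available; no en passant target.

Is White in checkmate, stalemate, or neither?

stalemate

White to move; white king on h8.
In check: no.
King squares — g7: attacked by Qg6; h7: attacked by Qg6; g8: attacked by Qg6.
Legal moves for White: none.
Not in check and no legal moves → stalemate.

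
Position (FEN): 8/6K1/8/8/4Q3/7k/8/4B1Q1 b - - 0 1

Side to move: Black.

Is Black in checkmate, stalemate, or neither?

Black to move; black king on h3.
In check: no.
King squares — g2: attacked by Qg1; h2: attacked by Qg1; g3: attacked by Be1; g4: attacked by Qg1; h4: attacked by Be1.
Legal moves for Black: none.
Not in check and no legal moves → stalemate.

stalemate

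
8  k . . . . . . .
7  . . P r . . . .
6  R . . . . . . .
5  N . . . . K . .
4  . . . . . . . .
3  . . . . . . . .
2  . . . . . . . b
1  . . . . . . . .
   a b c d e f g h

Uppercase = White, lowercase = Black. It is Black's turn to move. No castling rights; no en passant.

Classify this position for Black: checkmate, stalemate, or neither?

checkmate

Black to move; black king on a8.
In check: yes, from the white rook on a6.
King squares — a7: attacked by Ra6; b7: attacked by Na5; b8: attacked by Pc7.
Legal moves for Black: none.
In check with no legal moves → checkmate.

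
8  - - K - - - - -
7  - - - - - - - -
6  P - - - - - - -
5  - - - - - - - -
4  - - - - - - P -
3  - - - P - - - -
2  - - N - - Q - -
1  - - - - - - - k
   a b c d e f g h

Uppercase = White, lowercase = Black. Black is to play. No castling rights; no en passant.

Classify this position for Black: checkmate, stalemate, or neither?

stalemate

Black to move; black king on h1.
In check: no.
King squares — g1: attacked by Qf2; g2: attacked by Qf2; h2: attacked by Qf2.
Legal moves for Black: none.
Not in check and no legal moves → stalemate.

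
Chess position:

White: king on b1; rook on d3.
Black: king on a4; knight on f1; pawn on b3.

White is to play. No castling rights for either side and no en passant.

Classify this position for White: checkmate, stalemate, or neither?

White to move; white king on b1.
In check: no.
Legal moves for White: Rd8, Rd7, Rd6, Rd5, Rd4+, Rh3, Rg3, Rf3, Re3, Rc3, Rxb3, Rd2, Rd1, Kb2, Kc1, Ka1.
White has 16 legal moves and is not in check → neither.

neither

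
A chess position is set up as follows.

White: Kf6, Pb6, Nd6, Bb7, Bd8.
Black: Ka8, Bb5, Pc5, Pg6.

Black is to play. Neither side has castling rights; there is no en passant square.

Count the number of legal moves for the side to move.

Black to move; king on a8.
In check: yes, from the white bishop on b7.
Legal moves: Kb8.
Count: 1.

1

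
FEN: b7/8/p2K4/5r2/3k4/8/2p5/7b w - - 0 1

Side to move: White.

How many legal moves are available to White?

White to move; king on d6.
In check: no.
Legal moves: Ke7, Kd7, Kc7, Ke6.
Count: 4.

4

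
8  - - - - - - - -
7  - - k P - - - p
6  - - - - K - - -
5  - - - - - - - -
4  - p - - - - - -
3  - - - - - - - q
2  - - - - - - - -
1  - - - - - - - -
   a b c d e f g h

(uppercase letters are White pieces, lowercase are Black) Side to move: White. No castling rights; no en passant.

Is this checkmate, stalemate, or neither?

neither

White to move; white king on e6.
In check: yes, from the black queen on h3.
Legal moves for White: Kf7, Ke7, Kf6, Ke5, Kd5.
White is in check but has 5 legal moves → neither.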